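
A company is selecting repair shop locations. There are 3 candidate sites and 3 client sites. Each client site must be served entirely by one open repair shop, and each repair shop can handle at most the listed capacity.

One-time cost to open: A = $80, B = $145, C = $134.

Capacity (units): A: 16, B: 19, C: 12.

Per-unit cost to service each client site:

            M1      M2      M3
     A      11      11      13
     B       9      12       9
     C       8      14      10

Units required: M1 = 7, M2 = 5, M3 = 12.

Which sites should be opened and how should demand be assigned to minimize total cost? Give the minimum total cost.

Minimum total cost: 451

Open {A, B}: M1→B 9·7=63, M2→A 11·5=55, M3→B 9·12=108.
Loads: A carries 5/16, B carries 19/19. Service 226; fixed 225; total 451.
Next best feasible plan costs 465.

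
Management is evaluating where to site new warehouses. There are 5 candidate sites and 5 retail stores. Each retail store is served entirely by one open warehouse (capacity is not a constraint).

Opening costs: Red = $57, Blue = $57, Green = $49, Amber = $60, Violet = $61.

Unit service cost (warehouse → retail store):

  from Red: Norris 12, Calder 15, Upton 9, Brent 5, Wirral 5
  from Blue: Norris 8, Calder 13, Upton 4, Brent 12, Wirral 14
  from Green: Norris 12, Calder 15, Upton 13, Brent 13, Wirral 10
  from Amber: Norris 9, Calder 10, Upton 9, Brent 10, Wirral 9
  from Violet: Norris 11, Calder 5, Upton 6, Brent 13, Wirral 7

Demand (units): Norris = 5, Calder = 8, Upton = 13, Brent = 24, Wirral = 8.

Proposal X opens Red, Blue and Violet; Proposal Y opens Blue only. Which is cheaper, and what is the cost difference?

Proposal X is cheaper by 186.

Proposal X: {Red, Blue, Violet}: Norris→Blue 8·5=40, Calder→Violet 5·8=40, Upton→Blue 4·13=52, Brent→Red 5·24=120, Wirral→Red 5·8=40. Service 292; fixed 175; total 467.
Proposal Y: {Blue}: Norris→Blue 8·5=40, Calder→Blue 13·8=104, Upton→Blue 4·13=52, Brent→Blue 12·24=288, Wirral→Blue 14·8=112. Service 596; fixed 57; total 653.
Difference: |467 − 653| = 186.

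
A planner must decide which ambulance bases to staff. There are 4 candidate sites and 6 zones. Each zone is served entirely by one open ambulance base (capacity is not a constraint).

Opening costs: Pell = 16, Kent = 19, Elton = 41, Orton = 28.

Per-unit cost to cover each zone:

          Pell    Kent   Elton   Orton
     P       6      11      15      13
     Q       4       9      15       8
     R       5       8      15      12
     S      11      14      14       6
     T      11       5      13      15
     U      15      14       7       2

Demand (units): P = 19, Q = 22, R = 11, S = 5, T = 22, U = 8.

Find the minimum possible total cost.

Minimum total cost: 476

For any fixed open set, each zone goes to its cheapest open site; total = fixed + service.
{Pell, Kent, Orton}: P→Pell 6·19=114, Q→Pell 4·22=88, R→Pell 5·11=55, S→Orton 6·5=30, T→Kent 5·22=110, U→Orton 2·8=16. Service 413; fixed 63; total 476.
{Pell, Kent, Elton, Orton}: service 413 + fixed 104 = 517
{Pell, Kent, Elton}: P→Pell 6·19=114, Q→Pell 4·22=88, R→Pell 5·11=55, S→Pell 11·5=55, T→Kent 5·22=110, U→Elton 7·8=56. Service 478; fixed 76; total 554.
{Pell}: P→Pell 6·19=114, Q→Pell 4·22=88, R→Pell 5·11=55, S→Pell 11·5=55, T→Pell 11·22=242, U→Pell 15·8=120. Service 674; fixed 16; total 690.
(All 15 nonempty subsets were checked; Pell, Kent and Orton is lowest.)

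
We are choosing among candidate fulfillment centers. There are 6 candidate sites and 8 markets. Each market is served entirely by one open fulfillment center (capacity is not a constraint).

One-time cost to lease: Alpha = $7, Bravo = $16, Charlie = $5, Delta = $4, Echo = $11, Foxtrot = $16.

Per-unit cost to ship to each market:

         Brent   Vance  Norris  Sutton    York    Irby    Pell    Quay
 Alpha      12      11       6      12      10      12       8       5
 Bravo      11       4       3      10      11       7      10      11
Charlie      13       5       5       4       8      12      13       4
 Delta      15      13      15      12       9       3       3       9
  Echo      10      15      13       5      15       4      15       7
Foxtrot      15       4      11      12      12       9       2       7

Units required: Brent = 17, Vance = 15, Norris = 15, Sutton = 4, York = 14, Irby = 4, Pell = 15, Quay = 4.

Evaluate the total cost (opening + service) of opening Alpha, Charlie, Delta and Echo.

Total cost: 548

Each market is assigned to its cheapest site among the open ones.
{Alpha, Charlie, Delta, Echo}: Brent→Echo 10·17=170, Vance→Charlie 5·15=75, Norris→Charlie 5·15=75, Sutton→Charlie 4·4=16, York→Charlie 8·14=112, Irby→Delta 3·4=12, Pell→Delta 3·15=45, Quay→Charlie 4·4=16. Service 521; fixed 27; total 548.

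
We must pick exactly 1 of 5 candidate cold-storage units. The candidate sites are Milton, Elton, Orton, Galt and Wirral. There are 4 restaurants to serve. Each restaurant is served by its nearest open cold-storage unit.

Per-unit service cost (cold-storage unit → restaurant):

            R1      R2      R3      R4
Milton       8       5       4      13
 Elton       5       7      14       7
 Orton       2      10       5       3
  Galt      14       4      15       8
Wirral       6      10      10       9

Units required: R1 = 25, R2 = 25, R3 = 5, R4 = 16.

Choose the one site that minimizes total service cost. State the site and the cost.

Choose Orton only; total service cost 373.

With exactly 1 open, each restaurant uses its cheapest among the chosen.
{Orton}: R1→Orton 2·25=50, R2→Orton 10·25=250, R3→Orton 5·5=25, R4→Orton 3·16=48. Service cost 373.
{Elton}: service cost 482
{Milton}: service cost 553
Among all 5 size-1 choices, {Orton} is lowest.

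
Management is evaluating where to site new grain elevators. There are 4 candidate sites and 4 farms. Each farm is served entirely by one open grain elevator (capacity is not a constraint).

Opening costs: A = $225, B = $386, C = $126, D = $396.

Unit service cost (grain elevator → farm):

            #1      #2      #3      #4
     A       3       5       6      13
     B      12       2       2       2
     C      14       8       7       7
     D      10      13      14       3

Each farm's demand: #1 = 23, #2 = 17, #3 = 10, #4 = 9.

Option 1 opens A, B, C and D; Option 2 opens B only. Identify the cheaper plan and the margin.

Option 2 is cheaper by 540.

Option 1: {A, B, C, D}: #1→A 3·23=69, #2→B 2·17=34, #3→B 2·10=20, #4→B 2·9=18. Service 141; fixed 1133; total 1274.
Option 2: {B}: #1→B 12·23=276, #2→B 2·17=34, #3→B 2·10=20, #4→B 2·9=18. Service 348; fixed 386; total 734.
Difference: |1274 − 734| = 540.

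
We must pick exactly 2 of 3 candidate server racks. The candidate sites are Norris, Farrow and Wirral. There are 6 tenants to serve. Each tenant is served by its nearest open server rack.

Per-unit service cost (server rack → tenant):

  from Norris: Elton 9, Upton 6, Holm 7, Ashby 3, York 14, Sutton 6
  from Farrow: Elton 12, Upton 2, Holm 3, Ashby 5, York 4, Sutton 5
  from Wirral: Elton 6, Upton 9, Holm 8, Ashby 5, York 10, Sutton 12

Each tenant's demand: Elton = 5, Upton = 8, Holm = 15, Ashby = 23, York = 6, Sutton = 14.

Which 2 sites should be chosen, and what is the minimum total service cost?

With exactly 2 open, each tenant uses its cheapest among the chosen.
{Norris, Farrow}: Elton→Norris 9·5=45, Upton→Farrow 2·8=16, Holm→Farrow 3·15=45, Ashby→Norris 3·23=69, York→Farrow 4·6=24, Sutton→Farrow 5·14=70. Service cost 269.
{Farrow, Wirral}: service cost 300
{Norris, Wirral}: service cost 396
Among all 3 size-2 choices, {Norris, Farrow} is lowest.

Choose Norris and Farrow; total service cost 269.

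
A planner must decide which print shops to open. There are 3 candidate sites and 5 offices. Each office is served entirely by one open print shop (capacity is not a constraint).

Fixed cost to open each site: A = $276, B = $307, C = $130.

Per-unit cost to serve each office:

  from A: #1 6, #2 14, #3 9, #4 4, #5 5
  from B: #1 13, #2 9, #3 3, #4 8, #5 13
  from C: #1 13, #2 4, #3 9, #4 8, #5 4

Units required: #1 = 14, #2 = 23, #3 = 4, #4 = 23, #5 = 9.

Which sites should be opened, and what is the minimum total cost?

For any fixed open set, each office goes to its cheapest open site; total = fixed + service.
{C}: #1→C 13·14=182, #2→C 4·23=92, #3→C 9·4=36, #4→C 8·23=184, #5→C 4·9=36. Service 530; fixed 130; total 660.
{A, C}: service 340 + fixed 406 = 746
{A}: service 579 + fixed 276 = 855
{A, B, C}: #1→A 6·14=84, #2→C 4·23=92, #3→B 3·4=12, #4→A 4·23=92, #5→C 4·9=36. Service 316; fixed 713; total 1029.
No other subset beats 660.

Open C only; minimum total cost 660.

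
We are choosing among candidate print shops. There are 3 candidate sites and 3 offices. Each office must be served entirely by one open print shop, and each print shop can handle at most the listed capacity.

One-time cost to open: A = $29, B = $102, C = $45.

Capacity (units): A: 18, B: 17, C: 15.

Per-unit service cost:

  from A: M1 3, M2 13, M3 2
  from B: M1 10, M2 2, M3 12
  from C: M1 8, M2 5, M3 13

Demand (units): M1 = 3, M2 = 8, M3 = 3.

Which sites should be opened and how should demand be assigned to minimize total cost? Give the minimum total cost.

Open {A, C}: M1→A 3·3=9, M2→C 5·8=40, M3→A 2·3=6.
Loads: A carries 6/18, C carries 8/15. Service 55; fixed 74; total 129.
Next best feasible plan costs 144.

Minimum total cost: 129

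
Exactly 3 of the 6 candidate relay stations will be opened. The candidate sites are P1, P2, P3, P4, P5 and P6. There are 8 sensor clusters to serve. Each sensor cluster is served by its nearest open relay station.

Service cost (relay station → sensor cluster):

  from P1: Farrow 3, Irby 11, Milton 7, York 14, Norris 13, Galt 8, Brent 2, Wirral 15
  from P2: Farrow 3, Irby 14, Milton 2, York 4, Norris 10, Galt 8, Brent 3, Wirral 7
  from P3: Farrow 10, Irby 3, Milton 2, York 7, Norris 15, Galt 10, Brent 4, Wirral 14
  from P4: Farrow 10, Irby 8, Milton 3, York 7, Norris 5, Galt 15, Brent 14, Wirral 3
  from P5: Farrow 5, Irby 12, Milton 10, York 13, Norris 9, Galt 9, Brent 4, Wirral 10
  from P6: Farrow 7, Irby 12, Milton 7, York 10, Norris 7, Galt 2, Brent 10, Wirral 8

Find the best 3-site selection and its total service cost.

With exactly 3 open, each sensor cluster uses its cheapest among the chosen.
{P2, P4, P6}: Farrow→P2 3, Irby→P4 8, Milton→P2 2, York→P2 4, Norris→P4 5, Galt→P6 2, Brent→P2 3, Wirral→P4 3. Service cost 30.
{P2, P3, P4}: service cost 31
{P2, P3, P6}: service cost 31
Among all 20 size-3 choices, {P2, P4, P6} is lowest.

Choose P2, P4 and P6; total service cost 30.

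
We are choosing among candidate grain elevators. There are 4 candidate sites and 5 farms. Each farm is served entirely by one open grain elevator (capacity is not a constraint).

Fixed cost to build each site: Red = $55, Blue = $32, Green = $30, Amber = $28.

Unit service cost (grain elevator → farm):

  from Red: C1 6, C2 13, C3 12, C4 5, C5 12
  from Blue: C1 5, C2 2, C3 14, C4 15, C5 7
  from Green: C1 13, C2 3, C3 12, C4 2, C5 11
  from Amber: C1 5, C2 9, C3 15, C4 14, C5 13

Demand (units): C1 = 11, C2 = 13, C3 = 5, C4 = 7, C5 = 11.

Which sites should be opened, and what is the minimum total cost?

For any fixed open set, each farm goes to its cheapest open site; total = fixed + service.
{Blue, Green}: C1→Blue 5·11=55, C2→Blue 2·13=26, C3→Green 12·5=60, C4→Green 2·7=14, C5→Blue 7·11=77. Service 232; fixed 62; total 294.
{Blue, Green, Amber}: service 232 + fixed 90 = 322
{Red, Blue}: C1→Blue 5·11=55, C2→Blue 2·13=26, C3→Red 12·5=60, C4→Red 5·7=35, C5→Blue 7·11=77. Service 253; fixed 87; total 340.
{Red, Blue, Green, Amber}: service 232 + fixed 145 = 377
No other subset beats 294.

Open Blue and Green; minimum total cost 294.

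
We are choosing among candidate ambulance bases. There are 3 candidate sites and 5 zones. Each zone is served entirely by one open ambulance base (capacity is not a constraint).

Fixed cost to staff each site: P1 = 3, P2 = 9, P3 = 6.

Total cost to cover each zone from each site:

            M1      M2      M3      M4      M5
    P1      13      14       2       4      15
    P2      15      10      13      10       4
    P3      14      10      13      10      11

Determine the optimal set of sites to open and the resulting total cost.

For any fixed open set, each zone goes to its cheapest open site; total = fixed + service.
{P1, P2}: M1→P1 13, M2→P2 10, M3→P1 2, M4→P1 4, M5→P2 4. Service 33; fixed 12; total 45.
{P1, P3}: service 40 + fixed 9 = 49
{P1}: service 48 + fixed 3 = 51
{P1, P2, P3}: M1→P1 13, M2→P2 10, M3→P1 2, M4→P1 4, M5→P2 4. Service 33; fixed 18; total 51.
(All 7 nonempty subsets were checked; P1 and P2 is lowest.)

Open P1 and P2; minimum total cost 45.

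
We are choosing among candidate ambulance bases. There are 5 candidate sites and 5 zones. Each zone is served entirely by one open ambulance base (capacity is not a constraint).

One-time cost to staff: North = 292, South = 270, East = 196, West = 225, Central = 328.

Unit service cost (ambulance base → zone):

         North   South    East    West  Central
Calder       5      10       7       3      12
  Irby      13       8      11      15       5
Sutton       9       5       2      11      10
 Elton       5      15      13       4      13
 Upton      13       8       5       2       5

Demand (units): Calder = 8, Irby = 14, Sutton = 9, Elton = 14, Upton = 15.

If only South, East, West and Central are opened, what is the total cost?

Each zone is assigned to its cheapest site among the open ones.
{South, East, West, Central}: Calder→West 3·8=24, Irby→Central 5·14=70, Sutton→East 2·9=18, Elton→West 4·14=56, Upton→West 2·15=30. Service 198; fixed 1019; total 1217.

Total cost: 1217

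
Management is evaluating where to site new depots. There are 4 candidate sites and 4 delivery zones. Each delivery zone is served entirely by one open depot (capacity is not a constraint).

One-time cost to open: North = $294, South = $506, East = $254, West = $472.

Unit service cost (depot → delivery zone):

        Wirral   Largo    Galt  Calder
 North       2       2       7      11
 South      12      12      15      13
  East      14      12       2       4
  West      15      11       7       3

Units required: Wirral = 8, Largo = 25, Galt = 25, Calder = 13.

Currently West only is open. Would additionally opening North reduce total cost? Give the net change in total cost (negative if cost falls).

Yes — net change −35 (cost falls by 35).

Current service cost with {West}: 609.
Adding North: each delivery zone re-picks its cheapest; new service cost 280, saving 329.
Extra fixed cost: 294. Net change = 294 − 329 = -35.
(Totals: 1081 → 1046.)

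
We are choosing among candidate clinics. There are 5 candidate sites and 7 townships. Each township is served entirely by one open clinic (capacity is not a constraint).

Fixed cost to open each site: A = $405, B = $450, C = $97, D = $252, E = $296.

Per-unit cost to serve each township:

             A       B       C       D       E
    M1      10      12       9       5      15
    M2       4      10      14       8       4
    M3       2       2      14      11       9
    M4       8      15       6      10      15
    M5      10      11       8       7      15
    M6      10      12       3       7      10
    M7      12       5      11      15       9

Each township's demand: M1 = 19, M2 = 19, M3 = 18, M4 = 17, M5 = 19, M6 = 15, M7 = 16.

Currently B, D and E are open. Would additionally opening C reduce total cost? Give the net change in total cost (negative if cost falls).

Yes — net change −31 (cost falls by 31).

Current service cost with {B, D, E}: 695.
Adding C: each township re-picks its cheapest; new service cost 567, saving 128.
Extra fixed cost: 97. Net change = 97 − 128 = -31.
(Totals: 1693 → 1662.)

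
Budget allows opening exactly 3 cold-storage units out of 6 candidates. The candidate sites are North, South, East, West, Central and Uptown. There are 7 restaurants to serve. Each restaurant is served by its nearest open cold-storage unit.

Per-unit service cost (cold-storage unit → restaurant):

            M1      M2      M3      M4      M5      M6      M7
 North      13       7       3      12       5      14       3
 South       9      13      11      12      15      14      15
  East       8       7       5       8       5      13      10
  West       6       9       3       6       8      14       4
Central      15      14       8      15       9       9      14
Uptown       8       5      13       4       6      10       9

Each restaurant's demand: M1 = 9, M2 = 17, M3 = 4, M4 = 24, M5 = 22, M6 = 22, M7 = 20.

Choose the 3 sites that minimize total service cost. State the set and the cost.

With exactly 3 open, each restaurant uses its cheapest among the chosen.
{North, Central, Uptown}: M1→Uptown 8·9=72, M2→Uptown 5·17=85, M3→North 3·4=12, M4→Uptown 4·24=96, M5→North 5·22=110, M6→Central 9·22=198, M7→North 3·20=60. Service cost 633.
{North, West, Uptown}: service cost 637
{North, South, Uptown}: service cost 655
Among all 20 size-3 choices, {North, Central, Uptown} is lowest.

Choose North, Central and Uptown; total service cost 633.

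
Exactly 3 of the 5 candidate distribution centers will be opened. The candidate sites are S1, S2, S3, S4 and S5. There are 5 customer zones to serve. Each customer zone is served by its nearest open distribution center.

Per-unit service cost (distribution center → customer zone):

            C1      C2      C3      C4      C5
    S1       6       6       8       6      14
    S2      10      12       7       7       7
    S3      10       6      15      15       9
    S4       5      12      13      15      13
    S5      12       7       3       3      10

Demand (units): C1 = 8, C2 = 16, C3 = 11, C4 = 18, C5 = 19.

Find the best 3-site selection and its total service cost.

With exactly 3 open, each customer zone uses its cheapest among the chosen.
{S1, S2, S5}: C1→S1 6·8=48, C2→S1 6·16=96, C3→S5 3·11=33, C4→S5 3·18=54, C5→S2 7·19=133. Service cost 364.
{S2, S4, S5}: service cost 372
{S3, S4, S5}: service cost 394
Among all 10 size-3 choices, {S1, S2, S5} is lowest.

Choose S1, S2 and S5; total service cost 364.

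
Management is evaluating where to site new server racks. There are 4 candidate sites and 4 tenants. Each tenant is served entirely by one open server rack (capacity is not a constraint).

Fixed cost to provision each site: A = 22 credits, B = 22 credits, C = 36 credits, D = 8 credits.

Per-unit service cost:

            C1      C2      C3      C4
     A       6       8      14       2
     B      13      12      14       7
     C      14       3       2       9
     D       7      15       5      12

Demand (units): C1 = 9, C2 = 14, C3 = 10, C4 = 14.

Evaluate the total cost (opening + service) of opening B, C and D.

Each tenant is assigned to its cheapest site among the open ones.
{B, C, D}: C1→D 7·9=63, C2→C 3·14=42, C3→C 2·10=20, C4→B 7·14=98. Service 223; fixed 66; total 289.

Total cost: 289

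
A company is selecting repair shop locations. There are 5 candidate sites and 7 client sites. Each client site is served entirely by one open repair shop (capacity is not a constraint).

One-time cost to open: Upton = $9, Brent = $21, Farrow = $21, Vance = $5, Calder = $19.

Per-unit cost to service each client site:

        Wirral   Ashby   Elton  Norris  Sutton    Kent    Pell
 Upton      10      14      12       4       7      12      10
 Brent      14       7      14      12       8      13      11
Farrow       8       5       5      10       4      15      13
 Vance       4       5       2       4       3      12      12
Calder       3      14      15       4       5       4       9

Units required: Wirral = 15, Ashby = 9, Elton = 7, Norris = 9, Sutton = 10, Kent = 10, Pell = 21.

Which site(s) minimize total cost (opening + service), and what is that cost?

Open Vance and Calder; minimum total cost 423.

For any fixed open set, each client site goes to its cheapest open site; total = fixed + service.
{Vance, Calder}: Wirral→Calder 3·15=45, Ashby→Vance 5·9=45, Elton→Vance 2·7=14, Norris→Vance 4·9=36, Sutton→Vance 3·10=30, Kent→Calder 4·10=40, Pell→Calder 9·21=189. Service 399; fixed 24; total 423.
{Upton, Vance, Calder}: Wirral→Calder 3·15=45, Ashby→Vance 5·9=45, Elton→Vance 2·7=14, Norris→Upton 4·9=36, Sutton→Vance 3·10=30, Kent→Calder 4·10=40, Pell→Calder 9·21=189. Service 399; fixed 33; total 432.
{Brent, Vance, Calder}: service 399 + fixed 45 = 444
{Upton, Brent, Farrow, Vance, Calder}: service 399 + fixed 75 = 474
No other subset beats 423.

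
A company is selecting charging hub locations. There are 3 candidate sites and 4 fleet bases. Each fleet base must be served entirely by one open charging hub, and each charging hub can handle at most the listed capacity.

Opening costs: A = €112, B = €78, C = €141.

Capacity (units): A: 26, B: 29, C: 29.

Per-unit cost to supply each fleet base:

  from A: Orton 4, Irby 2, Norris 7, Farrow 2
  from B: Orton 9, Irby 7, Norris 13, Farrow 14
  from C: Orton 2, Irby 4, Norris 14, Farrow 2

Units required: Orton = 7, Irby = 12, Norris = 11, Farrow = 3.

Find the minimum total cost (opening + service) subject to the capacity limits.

Minimum total cost: 360

Open {A, B}: Orton→B 9·7=63, Irby→A 2·12=24, Norris→A 7·11=77, Farrow→A 2·3=6.
Loads: A carries 26/26, B carries 7/29. Service 170; fixed 190; total 360.
Next best feasible plan costs 374.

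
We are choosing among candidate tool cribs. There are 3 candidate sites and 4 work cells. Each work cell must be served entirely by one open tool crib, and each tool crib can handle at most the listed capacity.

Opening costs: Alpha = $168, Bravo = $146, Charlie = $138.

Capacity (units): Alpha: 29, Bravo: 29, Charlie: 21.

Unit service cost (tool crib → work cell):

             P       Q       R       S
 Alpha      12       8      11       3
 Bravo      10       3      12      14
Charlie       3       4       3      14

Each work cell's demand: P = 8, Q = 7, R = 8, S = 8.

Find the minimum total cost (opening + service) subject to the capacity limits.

Minimum total cost: 434

Open {Alpha, Charlie}: P→Charlie 3·8=24, Q→Alpha 8·7=56, R→Charlie 3·8=24, S→Alpha 3·8=24.
Loads: Alpha carries 15/29, Charlie carries 16/21. Service 128; fixed 306; total 434.
Next best feasible plan costs 465.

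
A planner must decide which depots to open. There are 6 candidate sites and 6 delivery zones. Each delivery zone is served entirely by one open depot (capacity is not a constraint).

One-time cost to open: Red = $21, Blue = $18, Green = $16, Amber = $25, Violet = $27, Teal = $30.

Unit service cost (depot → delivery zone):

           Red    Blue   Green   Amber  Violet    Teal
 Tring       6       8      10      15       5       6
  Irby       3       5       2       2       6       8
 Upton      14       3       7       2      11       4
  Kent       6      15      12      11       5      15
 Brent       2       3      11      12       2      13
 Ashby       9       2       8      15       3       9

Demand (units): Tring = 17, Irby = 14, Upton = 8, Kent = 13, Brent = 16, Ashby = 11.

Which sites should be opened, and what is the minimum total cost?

Open Amber and Violet; minimum total cost 311.

For any fixed open set, each delivery zone goes to its cheapest open site; total = fixed + service.
{Amber, Violet}: Tring→Violet 5·17=85, Irby→Amber 2·14=28, Upton→Amber 2·8=16, Kent→Violet 5·13=65, Brent→Violet 2·16=32, Ashby→Violet 3·11=33. Service 259; fixed 52; total 311.
{Blue, Green, Violet}: service 256 + fixed 61 = 317
{Blue, Amber, Violet}: Tring→Violet 5·17=85, Irby→Amber 2·14=28, Upton→Amber 2·8=16, Kent→Violet 5·13=65, Brent→Violet 2·16=32, Ashby→Blue 2·11=22. Service 248; fixed 70; total 318.
{Red, Blue, Green, Amber, Violet, Teal}: service 248 + fixed 137 = 385
No other subset beats 311.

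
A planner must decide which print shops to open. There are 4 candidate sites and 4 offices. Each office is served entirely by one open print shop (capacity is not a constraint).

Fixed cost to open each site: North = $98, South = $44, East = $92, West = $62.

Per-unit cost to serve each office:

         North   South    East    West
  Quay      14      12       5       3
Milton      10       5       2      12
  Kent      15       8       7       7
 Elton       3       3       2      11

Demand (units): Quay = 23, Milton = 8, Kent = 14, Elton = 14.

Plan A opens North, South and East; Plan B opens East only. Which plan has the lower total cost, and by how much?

Plan B is cheaper by 142.

Plan A: {North, South, East}: Quay→East 5·23=115, Milton→East 2·8=16, Kent→East 7·14=98, Elton→East 2·14=28. Service 257; fixed 234; total 491.
Plan B: {East}: Quay→East 5·23=115, Milton→East 2·8=16, Kent→East 7·14=98, Elton→East 2·14=28. Service 257; fixed 92; total 349.
Difference: |491 − 349| = 142.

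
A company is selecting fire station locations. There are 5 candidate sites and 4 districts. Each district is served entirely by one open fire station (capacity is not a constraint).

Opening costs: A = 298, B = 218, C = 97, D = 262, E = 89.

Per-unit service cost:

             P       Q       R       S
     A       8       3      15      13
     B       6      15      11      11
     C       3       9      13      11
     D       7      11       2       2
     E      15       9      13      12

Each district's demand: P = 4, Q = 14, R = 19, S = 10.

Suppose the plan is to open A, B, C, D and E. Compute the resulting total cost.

Total cost: 1076

Each district is assigned to its cheapest site among the open ones.
{A, B, C, D, E}: P→C 3·4=12, Q→A 3·14=42, R→D 2·19=38, S→D 2·10=20. Service 112; fixed 964; total 1076.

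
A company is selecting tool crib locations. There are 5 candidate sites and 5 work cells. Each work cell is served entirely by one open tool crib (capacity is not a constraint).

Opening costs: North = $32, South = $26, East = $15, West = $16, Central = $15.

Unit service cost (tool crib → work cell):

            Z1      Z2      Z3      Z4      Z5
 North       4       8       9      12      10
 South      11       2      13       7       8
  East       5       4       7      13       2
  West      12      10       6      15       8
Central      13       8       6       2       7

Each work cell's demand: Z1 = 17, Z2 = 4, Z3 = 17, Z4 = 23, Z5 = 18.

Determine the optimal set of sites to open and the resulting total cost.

Open East and Central; minimum total cost 315.

For any fixed open set, each work cell goes to its cheapest open site; total = fixed + service.
{East, Central}: Z1→East 5·17=85, Z2→East 4·4=16, Z3→Central 6·17=102, Z4→Central 2·23=46, Z5→East 2·18=36. Service 285; fixed 30; total 315.
{North, East, Central}: service 268 + fixed 62 = 330
{East, West, Central}: Z1→East 5·17=85, Z2→East 4·4=16, Z3→West 6·17=102, Z4→Central 2·23=46, Z5→East 2·18=36. Service 285; fixed 46; total 331.
{North, South, East, West, Central}: service 260 + fixed 104 = 364
No other subset beats 315.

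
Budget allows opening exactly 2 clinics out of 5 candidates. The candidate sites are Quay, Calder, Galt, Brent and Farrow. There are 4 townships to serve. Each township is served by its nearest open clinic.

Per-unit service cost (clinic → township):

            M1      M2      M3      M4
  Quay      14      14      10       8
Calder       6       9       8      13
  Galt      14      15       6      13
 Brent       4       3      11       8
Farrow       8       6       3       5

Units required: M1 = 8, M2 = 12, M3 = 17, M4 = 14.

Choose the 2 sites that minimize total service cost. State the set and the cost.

Choose Brent and Farrow; total service cost 189.

With exactly 2 open, each township uses its cheapest among the chosen.
{Brent, Farrow}: M1→Brent 4·8=32, M2→Brent 3·12=36, M3→Farrow 3·17=51, M4→Farrow 5·14=70. Service cost 189.
{Calder, Farrow}: service cost 241
{Quay, Farrow}: service cost 257
Among all 10 size-2 choices, {Brent, Farrow} is lowest.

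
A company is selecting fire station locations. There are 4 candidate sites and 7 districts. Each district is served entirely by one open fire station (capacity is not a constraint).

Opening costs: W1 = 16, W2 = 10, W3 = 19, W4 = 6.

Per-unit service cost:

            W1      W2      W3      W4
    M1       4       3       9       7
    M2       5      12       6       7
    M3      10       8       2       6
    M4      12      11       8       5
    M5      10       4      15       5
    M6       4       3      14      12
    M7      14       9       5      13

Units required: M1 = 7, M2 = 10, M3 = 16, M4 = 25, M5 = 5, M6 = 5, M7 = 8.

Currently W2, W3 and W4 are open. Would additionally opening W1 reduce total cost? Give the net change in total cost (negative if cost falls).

Current service cost with {W2, W3, W4}: 313.
Adding W1: each district re-picks its cheapest; new service cost 303, saving 10.
Extra fixed cost: 16. Net change = 16 − 10 = 6.
(Totals: 348 → 354.)

No — net change +6 (cost rises by 6).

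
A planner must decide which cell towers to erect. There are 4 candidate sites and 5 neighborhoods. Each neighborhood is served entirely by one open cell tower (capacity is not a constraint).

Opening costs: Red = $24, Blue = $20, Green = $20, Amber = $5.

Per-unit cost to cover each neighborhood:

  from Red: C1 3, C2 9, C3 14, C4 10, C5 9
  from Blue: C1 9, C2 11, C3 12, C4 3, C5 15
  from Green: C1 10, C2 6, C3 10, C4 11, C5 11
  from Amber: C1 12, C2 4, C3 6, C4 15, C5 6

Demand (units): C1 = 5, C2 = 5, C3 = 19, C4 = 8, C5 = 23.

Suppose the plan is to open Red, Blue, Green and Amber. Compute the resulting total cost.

Each neighborhood is assigned to its cheapest site among the open ones.
{Red, Blue, Green, Amber}: C1→Red 3·5=15, C2→Amber 4·5=20, C3→Amber 6·19=114, C4→Blue 3·8=24, C5→Amber 6·23=138. Service 311; fixed 69; total 380.

Total cost: 380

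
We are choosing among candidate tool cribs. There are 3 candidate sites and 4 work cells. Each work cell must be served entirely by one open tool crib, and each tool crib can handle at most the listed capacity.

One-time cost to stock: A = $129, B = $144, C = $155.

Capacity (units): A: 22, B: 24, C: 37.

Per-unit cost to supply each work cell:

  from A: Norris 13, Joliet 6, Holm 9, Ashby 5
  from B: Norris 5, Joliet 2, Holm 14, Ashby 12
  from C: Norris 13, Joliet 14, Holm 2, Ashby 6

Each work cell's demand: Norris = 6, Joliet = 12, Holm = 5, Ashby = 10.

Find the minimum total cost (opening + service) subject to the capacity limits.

Minimum total cost: 422

Open {A, B}: Norris→B 5·6=30, Joliet→B 2·12=24, Holm→A 9·5=45, Ashby→A 5·10=50.
Loads: A carries 15/22, B carries 18/24. Service 149; fixed 273; total 422.
Next best feasible plan costs 423.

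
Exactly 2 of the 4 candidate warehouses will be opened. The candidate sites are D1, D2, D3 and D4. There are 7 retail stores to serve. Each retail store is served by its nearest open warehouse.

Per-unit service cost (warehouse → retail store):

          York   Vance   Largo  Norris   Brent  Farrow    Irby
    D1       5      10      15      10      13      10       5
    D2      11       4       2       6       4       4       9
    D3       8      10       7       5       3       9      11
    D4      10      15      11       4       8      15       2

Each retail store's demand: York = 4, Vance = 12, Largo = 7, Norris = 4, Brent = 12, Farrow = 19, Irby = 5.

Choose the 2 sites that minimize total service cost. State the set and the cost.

With exactly 2 open, each retail store uses its cheapest among the chosen.
{D2, D4}: York→D4 10·4=40, Vance→D2 4·12=48, Largo→D2 2·7=14, Norris→D4 4·4=16, Brent→D2 4·12=48, Farrow→D2 4·19=76, Irby→D4 2·5=10. Service cost 252.
{D1, D2}: service cost 255
{D2, D3}: service cost 271
Among all 6 size-2 choices, {D2, D4} is lowest.

Choose D2 and D4; total service cost 252.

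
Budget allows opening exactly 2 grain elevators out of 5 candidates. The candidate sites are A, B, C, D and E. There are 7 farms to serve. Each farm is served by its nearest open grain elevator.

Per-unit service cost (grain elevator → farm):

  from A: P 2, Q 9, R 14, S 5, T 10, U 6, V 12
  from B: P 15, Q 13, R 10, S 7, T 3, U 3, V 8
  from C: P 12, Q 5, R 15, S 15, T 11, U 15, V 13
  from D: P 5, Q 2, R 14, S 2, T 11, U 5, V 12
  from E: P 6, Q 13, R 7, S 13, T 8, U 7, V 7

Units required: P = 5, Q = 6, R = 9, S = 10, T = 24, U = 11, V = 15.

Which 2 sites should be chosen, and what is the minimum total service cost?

Choose B and D; total service cost 372.

With exactly 2 open, each farm uses its cheapest among the chosen.
{B, D}: P→D 5·5=25, Q→D 2·6=12, R→B 10·9=90, S→D 2·10=20, T→B 3·24=72, U→B 3·11=33, V→B 8·15=120. Service cost 372.
{A, B}: service cost 429
{B, E}: service cost 451
Among all 10 size-2 choices, {B, D} is lowest.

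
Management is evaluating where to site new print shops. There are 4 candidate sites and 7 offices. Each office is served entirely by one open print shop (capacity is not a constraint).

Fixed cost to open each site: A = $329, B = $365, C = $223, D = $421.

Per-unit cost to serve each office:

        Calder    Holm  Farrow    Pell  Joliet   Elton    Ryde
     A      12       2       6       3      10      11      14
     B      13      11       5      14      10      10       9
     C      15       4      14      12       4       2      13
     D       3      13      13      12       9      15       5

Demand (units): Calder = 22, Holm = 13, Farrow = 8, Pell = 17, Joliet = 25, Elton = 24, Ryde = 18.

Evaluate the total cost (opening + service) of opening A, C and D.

Each office is assigned to its cheapest site among the open ones.
{A, C, D}: Calder→D 3·22=66, Holm→A 2·13=26, Farrow→A 6·8=48, Pell→A 3·17=51, Joliet→C 4·25=100, Elton→C 2·24=48, Ryde→D 5·18=90. Service 429; fixed 973; total 1402.

Total cost: 1402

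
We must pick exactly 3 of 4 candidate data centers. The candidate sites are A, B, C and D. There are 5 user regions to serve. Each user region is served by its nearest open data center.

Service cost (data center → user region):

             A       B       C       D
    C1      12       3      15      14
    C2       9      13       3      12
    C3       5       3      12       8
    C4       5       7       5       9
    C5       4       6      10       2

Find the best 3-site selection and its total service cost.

Choose B, C and D; total service cost 16.

With exactly 3 open, each user region uses its cheapest among the chosen.
{B, C, D}: C1→B 3, C2→C 3, C3→B 3, C4→C 5, C5→D 2. Service cost 16.
{A, B, C}: service cost 18
{A, B, D}: service cost 22
Among all 4 size-3 choices, {B, C, D} is lowest.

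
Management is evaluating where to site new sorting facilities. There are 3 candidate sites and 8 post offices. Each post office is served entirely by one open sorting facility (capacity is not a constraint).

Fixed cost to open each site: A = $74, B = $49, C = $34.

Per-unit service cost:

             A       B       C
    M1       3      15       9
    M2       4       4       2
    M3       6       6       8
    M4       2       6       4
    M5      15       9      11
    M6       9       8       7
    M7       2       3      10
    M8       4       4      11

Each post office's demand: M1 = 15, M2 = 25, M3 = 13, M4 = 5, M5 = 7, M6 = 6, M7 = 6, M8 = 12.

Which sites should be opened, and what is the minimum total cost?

For any fixed open set, each post office goes to its cheapest open site; total = fixed + service.
{A, C}: M1→A 3·15=45, M2→C 2·25=50, M3→A 6·13=78, M4→A 2·5=10, M5→C 11·7=77, M6→C 7·6=42, M7→A 2·6=12, M8→A 4·12=48. Service 362; fixed 108; total 470.
{A, B, C}: M1→A 3·15=45, M2→C 2·25=50, M3→A 6·13=78, M4→A 2·5=10, M5→B 9·7=63, M6→C 7·6=42, M7→A 2·6=12, M8→A 4·12=48. Service 348; fixed 157; total 505.
{A}: service 452 + fixed 74 = 526
{C}: M1→C 9·15=135, M2→C 2·25=50, M3→C 8·13=104, M4→C 4·5=20, M5→C 11·7=77, M6→C 7·6=42, M7→C 10·6=60, M8→C 11·12=132. Service 620; fixed 34; total 654.
(All 7 nonempty subsets were checked; A and C is lowest.)

Open A and C; minimum total cost 470.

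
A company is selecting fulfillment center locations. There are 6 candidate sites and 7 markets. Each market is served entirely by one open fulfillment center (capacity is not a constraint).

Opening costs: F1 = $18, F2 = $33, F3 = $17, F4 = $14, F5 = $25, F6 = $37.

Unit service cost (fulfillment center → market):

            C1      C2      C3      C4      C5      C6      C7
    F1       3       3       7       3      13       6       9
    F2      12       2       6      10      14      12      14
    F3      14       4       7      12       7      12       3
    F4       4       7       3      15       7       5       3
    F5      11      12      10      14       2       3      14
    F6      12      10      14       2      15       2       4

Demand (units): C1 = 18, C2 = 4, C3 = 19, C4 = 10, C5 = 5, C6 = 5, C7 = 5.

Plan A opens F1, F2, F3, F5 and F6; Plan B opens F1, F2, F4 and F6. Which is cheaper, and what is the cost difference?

Plan B is cheaper by 60.

Plan A: {F1, F2, F3, F5, F6}: C1→F1 3·18=54, C2→F2 2·4=8, C3→F2 6·19=114, C4→F6 2·10=20, C5→F5 2·5=10, C6→F6 2·5=10, C7→F3 3·5=15. Service 231; fixed 130; total 361.
Plan B: {F1, F2, F4, F6}: C1→F1 3·18=54, C2→F2 2·4=8, C3→F4 3·19=57, C4→F6 2·10=20, C5→F4 7·5=35, C6→F6 2·5=10, C7→F4 3·5=15. Service 199; fixed 102; total 301.
Difference: |361 − 301| = 60.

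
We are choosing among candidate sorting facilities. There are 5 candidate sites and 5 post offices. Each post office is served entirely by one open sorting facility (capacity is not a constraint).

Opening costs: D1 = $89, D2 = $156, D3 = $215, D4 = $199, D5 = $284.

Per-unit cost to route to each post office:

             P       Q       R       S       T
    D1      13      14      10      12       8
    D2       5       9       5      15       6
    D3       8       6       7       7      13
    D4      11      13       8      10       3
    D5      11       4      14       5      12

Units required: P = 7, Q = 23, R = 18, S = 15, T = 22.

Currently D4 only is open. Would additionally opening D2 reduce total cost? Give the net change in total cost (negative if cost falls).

Current service cost with {D4}: 736.
Adding D2: each post office re-picks its cheapest; new service cost 548, saving 188.
Extra fixed cost: 156. Net change = 156 − 188 = -32.
(Totals: 935 → 903.)

Yes — net change −32 (cost falls by 32).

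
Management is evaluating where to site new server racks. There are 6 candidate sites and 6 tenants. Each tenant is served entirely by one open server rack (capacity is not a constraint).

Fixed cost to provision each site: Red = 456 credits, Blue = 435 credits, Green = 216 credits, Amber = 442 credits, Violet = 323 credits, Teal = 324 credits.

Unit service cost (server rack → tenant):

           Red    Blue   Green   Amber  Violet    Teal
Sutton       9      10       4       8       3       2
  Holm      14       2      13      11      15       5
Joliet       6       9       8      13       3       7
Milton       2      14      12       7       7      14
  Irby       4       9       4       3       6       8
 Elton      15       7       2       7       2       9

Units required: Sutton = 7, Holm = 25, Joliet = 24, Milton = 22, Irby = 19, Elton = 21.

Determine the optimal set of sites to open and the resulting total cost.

Open Violet only; minimum total cost 1101.

For any fixed open set, each tenant goes to its cheapest open site; total = fixed + service.
{Violet}: Sutton→Violet 3·7=21, Holm→Violet 15·25=375, Joliet→Violet 3·24=72, Milton→Violet 7·22=154, Irby→Violet 6·19=114, Elton→Violet 2·21=42. Service 778; fixed 323; total 1101.
{Green}: service 927 + fixed 216 = 1143
{Violet, Teal}: service 521 + fixed 647 = 1168
{Red, Blue, Green, Amber, Violet, Teal}: service 279 + fixed 2196 = 2475
No other subset beats 1101.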